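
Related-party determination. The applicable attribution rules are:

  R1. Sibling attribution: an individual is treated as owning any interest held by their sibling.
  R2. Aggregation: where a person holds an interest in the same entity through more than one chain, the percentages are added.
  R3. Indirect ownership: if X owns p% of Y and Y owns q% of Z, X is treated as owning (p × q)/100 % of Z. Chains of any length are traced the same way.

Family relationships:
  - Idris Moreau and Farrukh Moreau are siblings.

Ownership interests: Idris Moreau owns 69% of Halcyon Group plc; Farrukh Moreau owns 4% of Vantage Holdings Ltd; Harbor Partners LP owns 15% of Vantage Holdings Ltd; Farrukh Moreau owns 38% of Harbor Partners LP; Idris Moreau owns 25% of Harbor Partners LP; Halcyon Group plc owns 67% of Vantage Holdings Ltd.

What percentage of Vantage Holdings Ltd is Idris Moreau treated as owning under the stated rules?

59.68%

By sibling attribution (R1), Idris Moreau is treated as also owning Farrukh Moreau's interest in Harbor Partners LP, giving 25% + 38% = 63%.
By sibling attribution (R1), Idris Moreau is treated as owning Farrukh Moreau's 4% interest in Vantage Holdings Ltd.
Chain via Halcyon Group plc (R3): 69% × 67% = 46.23% of Vantage Holdings Ltd.
Chain via Harbor Partners LP (R3): 63% × 15% = 9.45% of Vantage Holdings Ltd.
Direct interest in Vantage Holdings Ltd: 4%.
Aggregating (R2): 46.23% + 9.45% + 4% = 59.68%.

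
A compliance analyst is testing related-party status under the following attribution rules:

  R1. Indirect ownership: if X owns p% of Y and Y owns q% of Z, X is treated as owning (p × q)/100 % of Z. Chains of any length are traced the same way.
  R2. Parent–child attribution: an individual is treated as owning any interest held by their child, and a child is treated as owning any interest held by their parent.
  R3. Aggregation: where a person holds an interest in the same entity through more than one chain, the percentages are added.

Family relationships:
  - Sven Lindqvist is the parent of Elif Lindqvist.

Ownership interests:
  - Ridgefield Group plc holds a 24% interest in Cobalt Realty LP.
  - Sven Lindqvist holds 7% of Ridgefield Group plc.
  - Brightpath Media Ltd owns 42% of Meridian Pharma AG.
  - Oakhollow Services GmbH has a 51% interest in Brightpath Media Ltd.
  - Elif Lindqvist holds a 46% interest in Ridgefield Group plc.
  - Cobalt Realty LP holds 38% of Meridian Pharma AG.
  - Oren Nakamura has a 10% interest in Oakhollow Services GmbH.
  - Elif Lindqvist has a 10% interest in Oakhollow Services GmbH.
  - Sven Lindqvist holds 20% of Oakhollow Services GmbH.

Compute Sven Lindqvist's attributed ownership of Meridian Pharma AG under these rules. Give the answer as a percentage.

By parent–child attribution (R2), Sven Lindqvist is treated as also owning Elif Lindqvist's interest in Oakhollow Services GmbH, giving 20% + 10% = 30%.
By parent–child attribution (R2), Sven Lindqvist is treated as also owning Elif Lindqvist's interest in Ridgefield Group plc, giving 7% + 46% = 53%.
Chain via Oakhollow Services GmbH → Brightpath Media Ltd (R1): 30% × 51% × 42% = 6.426% of Meridian Pharma AG.
Chain via Ridgefield Group plc → Cobalt Realty LP (R1): 53% × 24% × 38% = 4.8336% of Meridian Pharma AG.
Aggregating (R3): 6.426% + 4.8336% = 11.2596%.

11.2596%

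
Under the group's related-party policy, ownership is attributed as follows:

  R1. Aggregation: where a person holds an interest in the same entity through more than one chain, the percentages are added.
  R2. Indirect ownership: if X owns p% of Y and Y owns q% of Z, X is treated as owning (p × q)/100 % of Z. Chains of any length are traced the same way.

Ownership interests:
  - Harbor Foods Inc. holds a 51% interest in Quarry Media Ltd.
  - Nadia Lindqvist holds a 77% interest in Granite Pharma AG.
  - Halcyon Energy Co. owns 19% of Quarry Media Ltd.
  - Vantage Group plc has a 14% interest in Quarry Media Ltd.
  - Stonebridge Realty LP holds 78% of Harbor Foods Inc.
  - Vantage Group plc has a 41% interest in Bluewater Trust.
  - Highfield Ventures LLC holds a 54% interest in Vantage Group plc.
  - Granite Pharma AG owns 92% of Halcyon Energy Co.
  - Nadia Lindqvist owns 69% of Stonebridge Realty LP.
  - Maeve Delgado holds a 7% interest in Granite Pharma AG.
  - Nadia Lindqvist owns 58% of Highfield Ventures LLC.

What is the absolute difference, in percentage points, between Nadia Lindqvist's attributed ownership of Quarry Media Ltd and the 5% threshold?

40.2926

Chain via Stonebridge Realty LP → Harbor Foods Inc. (R2): 69% × 78% × 51% = 27.4482% of Quarry Media Ltd.
Chain via Highfield Ventures LLC → Vantage Group plc (R2): 58% × 54% × 14% = 4.3848% of Quarry Media Ltd.
Chain via Granite Pharma AG → Halcyon Energy Co. (R2): 77% × 92% × 19% = 13.4596% of Quarry Media Ltd.
Aggregating (R1): 27.4482% + 4.3848% + 13.4596% = 45.2926%.
45.2926% exceeds the 5% threshold by 40.2926 percentage points.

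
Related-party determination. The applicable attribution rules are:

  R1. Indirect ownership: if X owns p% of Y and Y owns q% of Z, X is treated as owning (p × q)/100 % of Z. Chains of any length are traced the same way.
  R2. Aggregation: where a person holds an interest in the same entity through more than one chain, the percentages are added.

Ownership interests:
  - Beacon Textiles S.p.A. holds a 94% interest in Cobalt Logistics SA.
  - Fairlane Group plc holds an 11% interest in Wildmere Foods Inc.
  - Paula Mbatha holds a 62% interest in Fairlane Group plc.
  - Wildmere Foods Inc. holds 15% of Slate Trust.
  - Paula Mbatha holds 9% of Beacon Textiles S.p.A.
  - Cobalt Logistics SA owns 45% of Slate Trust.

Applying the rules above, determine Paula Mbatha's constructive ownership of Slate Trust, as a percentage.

Chain via Fairlane Group plc → Wildmere Foods Inc. (R1): 62% × 11% × 15% = 1.023% of Slate Trust.
Chain via Beacon Textiles S.p.A. → Cobalt Logistics SA (R1): 9% × 94% × 45% = 3.807% of Slate Trust.
Aggregating (R2): 1.023% + 3.807% = 4.83%.

4.83%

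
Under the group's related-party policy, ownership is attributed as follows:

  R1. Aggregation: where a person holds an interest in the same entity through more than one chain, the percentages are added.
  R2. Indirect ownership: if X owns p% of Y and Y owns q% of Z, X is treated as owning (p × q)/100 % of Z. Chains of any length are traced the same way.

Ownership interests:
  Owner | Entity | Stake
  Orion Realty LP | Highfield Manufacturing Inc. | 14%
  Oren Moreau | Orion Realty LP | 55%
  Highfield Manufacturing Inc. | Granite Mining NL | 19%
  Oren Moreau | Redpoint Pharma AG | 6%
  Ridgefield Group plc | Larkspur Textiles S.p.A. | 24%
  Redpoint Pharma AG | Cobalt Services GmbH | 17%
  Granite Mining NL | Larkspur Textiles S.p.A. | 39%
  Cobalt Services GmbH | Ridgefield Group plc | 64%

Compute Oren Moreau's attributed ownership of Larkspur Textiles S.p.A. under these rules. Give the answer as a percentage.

Chain via Redpoint Pharma AG → Cobalt Services GmbH → Ridgefield Group plc (R2): 6% × 17% × 64% × 24% = 0.156672% of Larkspur Textiles S.p.A.
Chain via Orion Realty LP → Highfield Manufacturing Inc. → Granite Mining NL (R2): 55% × 14% × 19% × 39% = 0.57057% of Larkspur Textiles S.p.A.
Aggregating (R1): 0.156672% + 0.57057% = 0.727242%.

0.727242%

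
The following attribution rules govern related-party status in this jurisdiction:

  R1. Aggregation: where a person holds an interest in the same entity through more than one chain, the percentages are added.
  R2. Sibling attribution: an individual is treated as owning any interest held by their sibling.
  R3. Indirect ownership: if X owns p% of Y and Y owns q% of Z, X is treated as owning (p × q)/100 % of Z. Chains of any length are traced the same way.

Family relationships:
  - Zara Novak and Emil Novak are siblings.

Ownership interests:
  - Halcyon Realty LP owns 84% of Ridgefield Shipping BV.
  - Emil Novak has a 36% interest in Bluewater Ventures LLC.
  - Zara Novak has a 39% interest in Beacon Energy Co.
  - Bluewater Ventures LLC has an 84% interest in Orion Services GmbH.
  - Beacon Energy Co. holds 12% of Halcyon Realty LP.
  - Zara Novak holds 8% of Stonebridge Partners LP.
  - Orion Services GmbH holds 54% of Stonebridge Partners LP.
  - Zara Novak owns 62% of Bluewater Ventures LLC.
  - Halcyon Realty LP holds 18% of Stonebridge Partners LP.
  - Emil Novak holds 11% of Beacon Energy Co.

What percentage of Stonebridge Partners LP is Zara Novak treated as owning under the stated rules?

53.5328%

By sibling attribution (R2), Zara Novak is treated as also owning Emil Novak's interest in Beacon Energy Co, giving 39% + 11% = 50%.
By sibling attribution (R2), Zara Novak is treated as also owning Emil Novak's interest in Bluewater Ventures LLC, giving 62% + 36% = 98%.
Chain via Beacon Energy Co. → Halcyon Realty LP (R3): 50% × 12% × 18% = 1.08% of Stonebridge Partners LP.
Chain via Bluewater Ventures LLC → Orion Services GmbH (R3): 98% × 84% × 54% = 44.4528% of Stonebridge Partners LP.
Direct interest in Stonebridge Partners LP: 8%.
Aggregating (R1): 1.08% + 44.4528% + 8% = 53.5328%.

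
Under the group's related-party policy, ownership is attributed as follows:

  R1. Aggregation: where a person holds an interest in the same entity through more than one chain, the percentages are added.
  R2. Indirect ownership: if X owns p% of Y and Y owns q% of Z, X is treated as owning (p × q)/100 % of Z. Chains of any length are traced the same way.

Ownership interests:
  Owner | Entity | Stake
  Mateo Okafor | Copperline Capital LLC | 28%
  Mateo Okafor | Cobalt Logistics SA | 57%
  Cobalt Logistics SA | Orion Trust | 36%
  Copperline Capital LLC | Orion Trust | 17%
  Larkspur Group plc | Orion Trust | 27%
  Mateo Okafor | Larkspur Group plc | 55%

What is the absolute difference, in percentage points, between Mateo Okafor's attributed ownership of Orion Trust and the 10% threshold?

30.13

Chain via Larkspur Group plc (R2): 55% × 27% = 14.85% of Orion Trust.
Chain via Copperline Capital LLC (R2): 28% × 17% = 4.76% of Orion Trust.
Chain via Cobalt Logistics SA (R2): 57% × 36% = 20.52% of Orion Trust.
Aggregating (R1): 14.85% + 4.76% + 20.52% = 40.13%.
40.13% exceeds the 10% threshold by 30.13 percentage points.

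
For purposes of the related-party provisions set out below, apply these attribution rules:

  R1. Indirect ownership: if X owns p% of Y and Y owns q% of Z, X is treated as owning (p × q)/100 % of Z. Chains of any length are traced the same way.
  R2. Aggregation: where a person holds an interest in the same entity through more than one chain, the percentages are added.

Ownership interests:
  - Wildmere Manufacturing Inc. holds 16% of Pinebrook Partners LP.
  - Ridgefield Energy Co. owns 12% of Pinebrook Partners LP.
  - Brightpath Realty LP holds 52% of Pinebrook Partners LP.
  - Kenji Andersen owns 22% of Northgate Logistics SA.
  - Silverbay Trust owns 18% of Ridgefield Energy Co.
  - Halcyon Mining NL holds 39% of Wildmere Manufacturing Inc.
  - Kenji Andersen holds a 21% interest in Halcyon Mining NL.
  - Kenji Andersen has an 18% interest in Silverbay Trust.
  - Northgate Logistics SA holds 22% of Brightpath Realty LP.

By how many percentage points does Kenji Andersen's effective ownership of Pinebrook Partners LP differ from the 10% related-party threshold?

5.784

Chain via Northgate Logistics SA → Brightpath Realty LP (R1): 22% × 22% × 52% = 2.5168% of Pinebrook Partners LP.
Chain via Silverbay Trust → Ridgefield Energy Co. (R1): 18% × 18% × 12% = 0.3888% of Pinebrook Partners LP.
Chain via Halcyon Mining NL → Wildmere Manufacturing Inc. (R1): 21% × 39% × 16% = 1.3104% of Pinebrook Partners LP.
Aggregating (R2): 2.5168% + 0.3888% + 1.3104% = 4.216%.
4.216% falls short of the 10% threshold by 5.784 percentage points.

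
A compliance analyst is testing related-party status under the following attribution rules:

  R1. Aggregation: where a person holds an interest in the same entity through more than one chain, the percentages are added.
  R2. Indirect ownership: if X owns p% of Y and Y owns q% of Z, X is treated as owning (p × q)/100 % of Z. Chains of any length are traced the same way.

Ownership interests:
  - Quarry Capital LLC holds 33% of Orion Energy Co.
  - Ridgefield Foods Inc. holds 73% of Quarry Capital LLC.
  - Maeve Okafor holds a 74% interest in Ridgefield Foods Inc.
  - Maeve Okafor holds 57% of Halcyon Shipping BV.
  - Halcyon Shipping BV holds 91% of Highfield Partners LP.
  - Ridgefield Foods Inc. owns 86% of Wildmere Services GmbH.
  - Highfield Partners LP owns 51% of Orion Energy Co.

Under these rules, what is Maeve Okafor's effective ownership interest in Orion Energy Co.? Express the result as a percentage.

Chain via Ridgefield Foods Inc. → Quarry Capital LLC (R2): 74% × 73% × 33% = 17.8266% of Orion Energy Co.
Chain via Halcyon Shipping BV → Highfield Partners LP (R2): 57% × 91% × 51% = 26.4537% of Orion Energy Co.
Aggregating (R1): 17.8266% + 26.4537% = 44.2803%.

44.2803%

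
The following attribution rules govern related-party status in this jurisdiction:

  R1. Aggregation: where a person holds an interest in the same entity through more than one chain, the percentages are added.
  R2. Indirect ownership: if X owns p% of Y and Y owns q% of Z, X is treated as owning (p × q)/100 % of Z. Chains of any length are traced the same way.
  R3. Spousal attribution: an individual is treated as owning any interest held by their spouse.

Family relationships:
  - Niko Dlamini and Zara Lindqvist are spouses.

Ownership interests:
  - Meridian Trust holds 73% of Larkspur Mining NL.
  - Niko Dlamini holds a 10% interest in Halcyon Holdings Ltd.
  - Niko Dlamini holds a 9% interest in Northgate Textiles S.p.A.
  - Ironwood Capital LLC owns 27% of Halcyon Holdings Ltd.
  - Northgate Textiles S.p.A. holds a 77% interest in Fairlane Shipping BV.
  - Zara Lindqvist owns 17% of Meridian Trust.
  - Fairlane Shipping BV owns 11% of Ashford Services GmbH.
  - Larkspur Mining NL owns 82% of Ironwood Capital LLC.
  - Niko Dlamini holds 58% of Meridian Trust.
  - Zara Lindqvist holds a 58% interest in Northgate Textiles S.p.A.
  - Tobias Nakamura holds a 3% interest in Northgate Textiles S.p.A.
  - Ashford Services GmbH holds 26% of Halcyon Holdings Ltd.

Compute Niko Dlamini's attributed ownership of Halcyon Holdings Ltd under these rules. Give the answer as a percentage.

By spousal attribution (R3), Niko Dlamini is treated as also owning Zara Lindqvist's interest in Meridian Trust, giving 58% + 17% = 75%.
By spousal attribution (R3), Niko Dlamini is treated as also owning Zara Lindqvist's interest in Northgate Textiles S.p.A, giving 9% + 58% = 67%.
Chain via Meridian Trust → Larkspur Mining NL → Ironwood Capital LLC (R2): 75% × 73% × 82% × 27% = 12.12165% of Halcyon Holdings Ltd.
Chain via Northgate Textiles S.p.A. → Fairlane Shipping BV → Ashford Services GmbH (R2): 67% × 77% × 11% × 26% = 1.475474% of Halcyon Holdings Ltd.
Direct interest in Halcyon Holdings Ltd: 10%.
Aggregating (R1): 12.12165% + 1.475474% + 10% = 23.597124%.

23.597124%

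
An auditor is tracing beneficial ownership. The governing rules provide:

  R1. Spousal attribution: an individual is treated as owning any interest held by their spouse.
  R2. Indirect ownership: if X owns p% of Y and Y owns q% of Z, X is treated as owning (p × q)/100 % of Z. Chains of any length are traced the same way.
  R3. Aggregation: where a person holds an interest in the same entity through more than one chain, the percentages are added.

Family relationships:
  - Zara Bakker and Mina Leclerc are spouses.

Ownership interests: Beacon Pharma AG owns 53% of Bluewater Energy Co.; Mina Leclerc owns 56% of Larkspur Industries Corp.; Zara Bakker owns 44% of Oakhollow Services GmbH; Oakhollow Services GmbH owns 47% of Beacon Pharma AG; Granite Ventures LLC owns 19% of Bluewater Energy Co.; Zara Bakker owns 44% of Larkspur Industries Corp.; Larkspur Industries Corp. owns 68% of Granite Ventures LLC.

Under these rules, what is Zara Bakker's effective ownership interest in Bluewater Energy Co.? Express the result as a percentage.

By spousal attribution (R1), Zara Bakker is treated as also owning Mina Leclerc's interest in Larkspur Industries Corp, giving 44% + 56% = 100%.
Chain via Larkspur Industries Corp. → Granite Ventures LLC (R2): 100% × 68% × 19% = 12.92% of Bluewater Energy Co.
Chain via Oakhollow Services GmbH → Beacon Pharma AG (R2): 44% × 47% × 53% = 10.9604% of Bluewater Energy Co.
Aggregating (R3): 12.92% + 10.9604% = 23.8804%.

23.8804%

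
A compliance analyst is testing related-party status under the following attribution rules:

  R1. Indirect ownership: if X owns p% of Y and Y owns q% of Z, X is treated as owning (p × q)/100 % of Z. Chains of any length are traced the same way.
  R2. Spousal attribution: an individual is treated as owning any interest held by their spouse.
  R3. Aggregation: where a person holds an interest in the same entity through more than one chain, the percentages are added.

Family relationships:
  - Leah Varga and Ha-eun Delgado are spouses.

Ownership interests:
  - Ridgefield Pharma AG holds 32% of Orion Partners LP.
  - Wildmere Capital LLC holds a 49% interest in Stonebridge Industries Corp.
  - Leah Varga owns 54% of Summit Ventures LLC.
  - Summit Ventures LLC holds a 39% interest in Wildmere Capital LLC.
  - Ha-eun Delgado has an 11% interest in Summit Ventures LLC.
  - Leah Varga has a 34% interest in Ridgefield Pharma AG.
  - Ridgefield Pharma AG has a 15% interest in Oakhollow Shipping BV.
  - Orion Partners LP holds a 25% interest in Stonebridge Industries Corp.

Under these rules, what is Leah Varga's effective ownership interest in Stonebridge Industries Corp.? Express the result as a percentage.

By spousal attribution (R2), Leah Varga is treated as also owning Ha-eun Delgado's interest in Summit Ventures LLC, giving 54% + 11% = 65%.
Chain via Ridgefield Pharma AG → Orion Partners LP (R1): 34% × 32% × 25% = 2.72% of Stonebridge Industries Corp.
Chain via Summit Ventures LLC → Wildmere Capital LLC (R1): 65% × 39% × 49% = 12.4215% of Stonebridge Industries Corp.
Aggregating (R3): 2.72% + 12.4215% = 15.1415%.

15.1415%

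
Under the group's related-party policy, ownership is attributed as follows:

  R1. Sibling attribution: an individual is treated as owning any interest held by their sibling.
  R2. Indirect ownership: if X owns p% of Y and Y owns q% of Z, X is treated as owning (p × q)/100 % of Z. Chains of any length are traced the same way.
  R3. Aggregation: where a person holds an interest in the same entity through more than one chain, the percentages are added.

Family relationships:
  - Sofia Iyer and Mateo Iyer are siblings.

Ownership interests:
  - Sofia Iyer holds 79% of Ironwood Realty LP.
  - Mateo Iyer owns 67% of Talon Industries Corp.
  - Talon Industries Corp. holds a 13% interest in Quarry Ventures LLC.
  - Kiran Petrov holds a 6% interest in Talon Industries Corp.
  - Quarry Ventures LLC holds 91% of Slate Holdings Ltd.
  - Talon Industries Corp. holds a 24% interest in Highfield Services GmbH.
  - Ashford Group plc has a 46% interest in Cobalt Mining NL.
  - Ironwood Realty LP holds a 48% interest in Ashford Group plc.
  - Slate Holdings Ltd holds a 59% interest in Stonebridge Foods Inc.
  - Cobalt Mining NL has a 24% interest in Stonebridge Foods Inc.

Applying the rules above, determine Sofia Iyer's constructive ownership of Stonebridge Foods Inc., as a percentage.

8.862767%

By sibling attribution (R1), Sofia Iyer is treated as owning Mateo Iyer's 67% interest in Talon Industries Corp.
Chain via Ironwood Realty LP → Ashford Group plc → Cobalt Mining NL (R2): 79% × 48% × 46% × 24% = 4.186368% of Stonebridge Foods Inc.
Chain via Talon Industries Corp. → Quarry Ventures LLC → Slate Holdings Ltd (R2): 67% × 13% × 91% × 59% = 4.676399% of Stonebridge Foods Inc.
Aggregating (R3): 4.186368% + 4.676399% = 8.862767%.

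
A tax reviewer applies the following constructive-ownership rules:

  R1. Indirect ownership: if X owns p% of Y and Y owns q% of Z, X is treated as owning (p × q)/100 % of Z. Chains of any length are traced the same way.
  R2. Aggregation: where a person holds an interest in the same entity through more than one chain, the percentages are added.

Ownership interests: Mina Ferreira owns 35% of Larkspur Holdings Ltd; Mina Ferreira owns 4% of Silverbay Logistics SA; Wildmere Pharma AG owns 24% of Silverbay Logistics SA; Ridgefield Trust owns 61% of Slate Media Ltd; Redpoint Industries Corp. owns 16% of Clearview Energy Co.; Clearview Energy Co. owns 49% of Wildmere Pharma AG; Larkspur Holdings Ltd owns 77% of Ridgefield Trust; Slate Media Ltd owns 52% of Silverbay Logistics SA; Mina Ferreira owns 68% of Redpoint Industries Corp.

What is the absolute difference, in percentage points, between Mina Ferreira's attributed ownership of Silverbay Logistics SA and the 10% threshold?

Chain via Redpoint Industries Corp. → Clearview Energy Co. → Wildmere Pharma AG (R1): 68% × 16% × 49% × 24% = 1.279488% of Silverbay Logistics SA.
Chain via Larkspur Holdings Ltd → Ridgefield Trust → Slate Media Ltd (R1): 35% × 77% × 61% × 52% = 8.54854% of Silverbay Logistics SA.
Direct interest in Silverbay Logistics SA: 4%.
Aggregating (R2): 1.279488% + 8.54854% + 4% = 13.828028%.
13.828028% exceeds the 10% threshold by 3.828028 percentage points.

3.828028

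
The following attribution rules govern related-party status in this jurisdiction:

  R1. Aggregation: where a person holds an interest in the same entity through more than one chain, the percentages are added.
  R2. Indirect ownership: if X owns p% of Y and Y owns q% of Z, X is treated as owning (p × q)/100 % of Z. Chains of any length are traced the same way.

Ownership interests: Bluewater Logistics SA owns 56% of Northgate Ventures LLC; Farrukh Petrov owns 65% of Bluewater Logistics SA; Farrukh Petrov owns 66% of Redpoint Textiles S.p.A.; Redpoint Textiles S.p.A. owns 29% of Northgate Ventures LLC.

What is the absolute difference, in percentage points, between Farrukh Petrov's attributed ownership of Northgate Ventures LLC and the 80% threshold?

Chain via Redpoint Textiles S.p.A. (R2): 66% × 29% = 19.14% of Northgate Ventures LLC.
Chain via Bluewater Logistics SA (R2): 65% × 56% = 36.4% of Northgate Ventures LLC.
Aggregating (R1): 19.14% + 36.4% = 55.54%.
55.54% falls short of the 80% threshold by 24.46 percentage points.

24.46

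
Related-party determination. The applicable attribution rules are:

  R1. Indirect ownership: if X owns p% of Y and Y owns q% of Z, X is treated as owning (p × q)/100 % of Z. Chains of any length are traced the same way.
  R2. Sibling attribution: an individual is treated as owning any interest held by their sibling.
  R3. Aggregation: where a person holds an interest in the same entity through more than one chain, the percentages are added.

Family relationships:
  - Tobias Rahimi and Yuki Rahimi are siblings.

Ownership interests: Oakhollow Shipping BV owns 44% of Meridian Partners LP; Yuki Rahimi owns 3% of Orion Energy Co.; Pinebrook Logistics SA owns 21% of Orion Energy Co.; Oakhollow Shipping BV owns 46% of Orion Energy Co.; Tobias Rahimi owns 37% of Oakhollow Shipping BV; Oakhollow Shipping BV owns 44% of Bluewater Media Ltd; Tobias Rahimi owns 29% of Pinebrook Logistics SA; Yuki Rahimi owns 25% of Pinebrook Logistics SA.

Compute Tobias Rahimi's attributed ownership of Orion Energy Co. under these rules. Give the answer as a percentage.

By sibling attribution (R2), Tobias Rahimi is treated as also owning Yuki Rahimi's interest in Pinebrook Logistics SA, giving 29% + 25% = 54%.
By sibling attribution (R2), Tobias Rahimi is treated as owning Yuki Rahimi's 3% interest in Orion Energy Co.
Chain via Pinebrook Logistics SA (R1): 54% × 21% = 11.34% of Orion Energy Co.
Chain via Oakhollow Shipping BV (R1): 37% × 46% = 17.02% of Orion Energy Co.
Direct interest in Orion Energy Co: 3%.
Aggregating (R3): 11.34% + 17.02% + 3% = 31.36%.

31.36%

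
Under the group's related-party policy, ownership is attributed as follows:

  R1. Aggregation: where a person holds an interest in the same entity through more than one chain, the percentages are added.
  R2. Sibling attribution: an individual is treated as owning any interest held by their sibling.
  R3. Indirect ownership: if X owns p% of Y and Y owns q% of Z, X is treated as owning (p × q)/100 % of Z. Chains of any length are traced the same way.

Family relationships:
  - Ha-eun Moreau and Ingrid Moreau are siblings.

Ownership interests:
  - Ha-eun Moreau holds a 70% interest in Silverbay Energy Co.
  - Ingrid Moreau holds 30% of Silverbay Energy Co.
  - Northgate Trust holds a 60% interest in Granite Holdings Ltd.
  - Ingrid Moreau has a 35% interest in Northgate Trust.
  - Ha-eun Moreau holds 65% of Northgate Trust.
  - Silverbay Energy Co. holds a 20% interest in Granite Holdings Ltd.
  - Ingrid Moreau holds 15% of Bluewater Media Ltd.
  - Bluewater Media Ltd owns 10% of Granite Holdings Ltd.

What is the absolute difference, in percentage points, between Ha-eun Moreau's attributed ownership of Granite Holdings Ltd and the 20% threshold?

61.5

By sibling attribution (R2), Ha-eun Moreau is treated as also owning Ingrid Moreau's interest in Northgate Trust, giving 65% + 35% = 100%.
By sibling attribution (R2), Ha-eun Moreau is treated as also owning Ingrid Moreau's interest in Silverbay Energy Co, giving 70% + 30% = 100%.
By sibling attribution (R2), Ha-eun Moreau is treated as owning Ingrid Moreau's 15% interest in Bluewater Media Ltd.
Chain via Northgate Trust (R3): 100% × 60% = 60% of Granite Holdings Ltd.
Chain via Silverbay Energy Co. (R3): 100% × 20% = 20% of Granite Holdings Ltd.
Chain via Bluewater Media Ltd (R3): 15% × 10% = 1.5% of Granite Holdings Ltd.
Aggregating (R1): 60% + 20% + 1.5% = 81.5%.
81.5% exceeds the 20% threshold by 61.5 percentage points.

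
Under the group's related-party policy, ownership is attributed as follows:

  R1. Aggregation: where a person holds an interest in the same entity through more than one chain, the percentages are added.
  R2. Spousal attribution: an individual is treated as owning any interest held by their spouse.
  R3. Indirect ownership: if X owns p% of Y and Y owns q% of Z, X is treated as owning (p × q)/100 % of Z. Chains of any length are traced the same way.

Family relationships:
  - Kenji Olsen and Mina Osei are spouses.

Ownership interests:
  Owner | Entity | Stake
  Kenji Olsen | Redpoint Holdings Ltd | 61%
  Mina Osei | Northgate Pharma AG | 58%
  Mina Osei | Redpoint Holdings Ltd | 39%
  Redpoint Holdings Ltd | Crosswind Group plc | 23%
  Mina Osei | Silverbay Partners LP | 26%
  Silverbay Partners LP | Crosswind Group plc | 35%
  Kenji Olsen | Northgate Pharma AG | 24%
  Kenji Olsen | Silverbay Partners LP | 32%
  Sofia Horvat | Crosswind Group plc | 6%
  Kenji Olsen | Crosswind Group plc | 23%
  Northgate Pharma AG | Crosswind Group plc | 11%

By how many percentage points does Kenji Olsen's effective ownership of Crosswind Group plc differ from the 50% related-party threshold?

By spousal attribution (R2), Kenji Olsen is treated as also owning Mina Osei's interest in Northgate Pharma AG, giving 24% + 58% = 82%.
By spousal attribution (R2), Kenji Olsen is treated as also owning Mina Osei's interest in Silverbay Partners LP, giving 32% + 26% = 58%.
By spousal attribution (R2), Kenji Olsen is treated as also owning Mina Osei's interest in Redpoint Holdings Ltd, giving 61% + 39% = 100%.
Chain via Northgate Pharma AG (R3): 82% × 11% = 9.02% of Crosswind Group plc.
Chain via Silverbay Partners LP (R3): 58% × 35% = 20.3% of Crosswind Group plc.
Chain via Redpoint Holdings Ltd (R3): 100% × 23% = 23% of Crosswind Group plc.
Direct interest in Crosswind Group plc: 23%.
Aggregating (R1): 9.02% + 20.3% + 23% + 23% = 75.32%.
75.32% exceeds the 50% threshold by 25.32 percentage points.

25.32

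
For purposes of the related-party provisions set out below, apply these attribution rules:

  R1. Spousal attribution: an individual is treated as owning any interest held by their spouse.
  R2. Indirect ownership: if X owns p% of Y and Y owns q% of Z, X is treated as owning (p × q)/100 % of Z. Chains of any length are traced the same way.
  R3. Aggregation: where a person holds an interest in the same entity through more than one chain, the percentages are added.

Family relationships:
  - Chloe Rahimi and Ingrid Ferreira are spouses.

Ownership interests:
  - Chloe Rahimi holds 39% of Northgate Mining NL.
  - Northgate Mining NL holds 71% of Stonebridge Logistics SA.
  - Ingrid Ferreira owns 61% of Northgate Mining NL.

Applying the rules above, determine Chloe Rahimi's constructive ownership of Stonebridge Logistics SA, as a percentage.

By spousal attribution (R1), Chloe Rahimi is treated as also owning Ingrid Ferreira's interest in Northgate Mining NL, giving 39% + 61% = 100%.
Chain via Northgate Mining NL (R2): 100% × 71% = 71% of Stonebridge Logistics SA.

71%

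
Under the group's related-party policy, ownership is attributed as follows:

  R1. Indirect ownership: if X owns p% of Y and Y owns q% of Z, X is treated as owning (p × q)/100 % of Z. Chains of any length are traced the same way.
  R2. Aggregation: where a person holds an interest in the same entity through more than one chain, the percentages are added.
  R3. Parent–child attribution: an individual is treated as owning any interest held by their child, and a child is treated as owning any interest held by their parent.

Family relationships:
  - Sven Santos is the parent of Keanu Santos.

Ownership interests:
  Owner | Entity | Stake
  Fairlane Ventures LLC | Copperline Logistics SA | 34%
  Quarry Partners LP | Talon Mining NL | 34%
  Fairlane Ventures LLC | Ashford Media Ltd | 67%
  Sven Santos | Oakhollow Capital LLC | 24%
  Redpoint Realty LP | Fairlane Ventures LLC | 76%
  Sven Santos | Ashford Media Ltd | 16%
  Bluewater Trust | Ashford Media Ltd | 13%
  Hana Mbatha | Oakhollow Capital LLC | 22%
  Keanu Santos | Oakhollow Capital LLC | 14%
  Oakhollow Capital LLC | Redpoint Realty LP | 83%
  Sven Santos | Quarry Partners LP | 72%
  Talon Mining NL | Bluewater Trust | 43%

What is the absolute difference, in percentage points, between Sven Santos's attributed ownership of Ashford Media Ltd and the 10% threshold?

By parent–child attribution (R3), Sven Santos is treated as also owning Keanu Santos's interest in Oakhollow Capital LLC, giving 24% + 14% = 38%.
Chain via Quarry Partners LP → Talon Mining NL → Bluewater Trust (R1): 72% × 34% × 43% × 13% = 1.368432% of Ashford Media Ltd.
Chain via Oakhollow Capital LLC → Redpoint Realty LP → Fairlane Ventures LLC (R1): 38% × 83% × 76% × 67% = 16.060168% of Ashford Media Ltd.
Direct interest in Ashford Media Ltd: 16%.
Aggregating (R2): 1.368432% + 16.060168% + 16% = 33.4286%.
33.4286% exceeds the 10% threshold by 23.4286 percentage points.

23.4286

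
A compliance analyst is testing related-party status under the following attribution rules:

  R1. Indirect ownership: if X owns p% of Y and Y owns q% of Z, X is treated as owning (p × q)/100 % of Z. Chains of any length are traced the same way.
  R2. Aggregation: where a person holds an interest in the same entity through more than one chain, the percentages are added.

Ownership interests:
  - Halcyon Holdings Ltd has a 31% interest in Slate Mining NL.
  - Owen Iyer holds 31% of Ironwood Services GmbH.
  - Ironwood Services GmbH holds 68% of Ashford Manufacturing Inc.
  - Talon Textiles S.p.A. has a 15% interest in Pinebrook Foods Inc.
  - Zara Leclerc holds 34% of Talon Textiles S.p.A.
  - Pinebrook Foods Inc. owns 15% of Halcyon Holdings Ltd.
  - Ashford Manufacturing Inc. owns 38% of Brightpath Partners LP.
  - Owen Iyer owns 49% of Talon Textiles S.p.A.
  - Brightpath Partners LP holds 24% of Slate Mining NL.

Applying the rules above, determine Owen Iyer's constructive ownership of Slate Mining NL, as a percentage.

Chain via Talon Textiles S.p.A. → Pinebrook Foods Inc. → Halcyon Holdings Ltd (R1): 49% × 15% × 15% × 31% = 0.341775% of Slate Mining NL.
Chain via Ironwood Services GmbH → Ashford Manufacturing Inc. → Brightpath Partners LP (R1): 31% × 68% × 38% × 24% = 1.922496% of Slate Mining NL.
Aggregating (R2): 0.341775% + 1.922496% = 2.264271%.

2.264271%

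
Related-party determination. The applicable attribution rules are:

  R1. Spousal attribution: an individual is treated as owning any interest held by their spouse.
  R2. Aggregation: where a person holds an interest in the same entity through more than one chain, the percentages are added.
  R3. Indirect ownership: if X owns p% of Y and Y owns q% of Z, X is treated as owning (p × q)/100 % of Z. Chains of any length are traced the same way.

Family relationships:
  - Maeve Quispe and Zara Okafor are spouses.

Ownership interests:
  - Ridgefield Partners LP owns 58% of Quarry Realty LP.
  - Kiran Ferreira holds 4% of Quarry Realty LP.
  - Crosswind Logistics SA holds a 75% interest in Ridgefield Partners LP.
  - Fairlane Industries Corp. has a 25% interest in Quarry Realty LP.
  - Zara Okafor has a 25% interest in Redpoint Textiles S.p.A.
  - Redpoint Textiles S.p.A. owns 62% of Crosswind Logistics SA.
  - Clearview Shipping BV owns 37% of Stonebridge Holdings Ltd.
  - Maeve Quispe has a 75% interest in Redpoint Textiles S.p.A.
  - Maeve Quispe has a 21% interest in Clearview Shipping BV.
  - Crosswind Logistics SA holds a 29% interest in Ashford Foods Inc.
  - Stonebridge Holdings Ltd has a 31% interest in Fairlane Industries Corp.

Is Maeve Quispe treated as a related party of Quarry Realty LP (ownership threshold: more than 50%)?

By spousal attribution (R1), Maeve Quispe is treated as also owning Zara Okafor's interest in Redpoint Textiles S.p.A, giving 75% + 25% = 100%.
Chain via Clearview Shipping BV → Stonebridge Holdings Ltd → Fairlane Industries Corp. (R3): 21% × 37% × 31% × 25% = 0.602175% of Quarry Realty LP.
Chain via Redpoint Textiles S.p.A. → Crosswind Logistics SA → Ridgefield Partners LP (R3): 100% × 62% × 75% × 58% = 26.97% of Quarry Realty LP.
Aggregating (R2): 0.602175% + 26.97% = 27.572175%.
27.572175% does not exceed the 50% threshold, so Maeve is not a related party to Quarry Realty LP.

No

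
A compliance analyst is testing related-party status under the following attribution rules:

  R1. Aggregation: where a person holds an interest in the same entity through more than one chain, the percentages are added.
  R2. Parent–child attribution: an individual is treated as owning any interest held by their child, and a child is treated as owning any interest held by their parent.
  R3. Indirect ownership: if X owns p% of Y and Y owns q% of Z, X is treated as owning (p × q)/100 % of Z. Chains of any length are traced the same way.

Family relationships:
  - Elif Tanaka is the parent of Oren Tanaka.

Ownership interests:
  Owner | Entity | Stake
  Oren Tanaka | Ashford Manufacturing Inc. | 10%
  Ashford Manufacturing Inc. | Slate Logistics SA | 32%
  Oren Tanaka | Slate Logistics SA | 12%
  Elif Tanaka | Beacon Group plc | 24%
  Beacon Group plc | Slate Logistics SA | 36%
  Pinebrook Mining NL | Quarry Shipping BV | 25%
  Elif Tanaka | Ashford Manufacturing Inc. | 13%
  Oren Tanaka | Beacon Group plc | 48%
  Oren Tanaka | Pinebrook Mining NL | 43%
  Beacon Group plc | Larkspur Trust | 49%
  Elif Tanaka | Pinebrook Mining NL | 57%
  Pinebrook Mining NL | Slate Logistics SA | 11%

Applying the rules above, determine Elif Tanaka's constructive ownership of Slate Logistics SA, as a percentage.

By parent–child attribution (R2), Elif Tanaka is treated as also owning Oren Tanaka's interest in Pinebrook Mining NL, giving 57% + 43% = 100%.
By parent–child attribution (R2), Elif Tanaka is treated as also owning Oren Tanaka's interest in Ashford Manufacturing Inc, giving 13% + 10% = 23%.
By parent–child attribution (R2), Elif Tanaka is treated as also owning Oren Tanaka's interest in Beacon Group plc, giving 24% + 48% = 72%.
By parent–child attribution (R2), Elif Tanaka is treated as owning Oren Tanaka's 12% interest in Slate Logistics SA.
Chain via Pinebrook Mining NL (R3): 100% × 11% = 11% of Slate Logistics SA.
Chain via Ashford Manufacturing Inc. (R3): 23% × 32% = 7.36% of Slate Logistics SA.
Chain via Beacon Group plc (R3): 72% × 36% = 25.92% of Slate Logistics SA.
Direct interest in Slate Logistics SA: 12%.
Aggregating (R1): 11% + 7.36% + 25.92% + 12% = 56.28%.

56.28%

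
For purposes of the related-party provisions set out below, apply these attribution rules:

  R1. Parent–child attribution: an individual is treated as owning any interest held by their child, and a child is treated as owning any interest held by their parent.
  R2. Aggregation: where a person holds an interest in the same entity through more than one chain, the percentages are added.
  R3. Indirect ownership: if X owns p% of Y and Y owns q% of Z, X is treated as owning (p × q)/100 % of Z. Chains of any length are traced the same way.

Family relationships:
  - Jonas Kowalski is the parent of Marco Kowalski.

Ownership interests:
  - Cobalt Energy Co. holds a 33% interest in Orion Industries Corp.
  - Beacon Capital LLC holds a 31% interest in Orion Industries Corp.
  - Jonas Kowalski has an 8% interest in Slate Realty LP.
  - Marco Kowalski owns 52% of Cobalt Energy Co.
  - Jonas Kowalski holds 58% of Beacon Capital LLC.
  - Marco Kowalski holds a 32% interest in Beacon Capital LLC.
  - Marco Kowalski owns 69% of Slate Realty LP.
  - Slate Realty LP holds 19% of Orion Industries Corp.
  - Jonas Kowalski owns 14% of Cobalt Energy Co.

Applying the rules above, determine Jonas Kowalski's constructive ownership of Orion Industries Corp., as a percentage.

By parent–child attribution (R1), Jonas Kowalski is treated as also owning Marco Kowalski's interest in Slate Realty LP, giving 8% + 69% = 77%.
By parent–child attribution (R1), Jonas Kowalski is treated as also owning Marco Kowalski's interest in Beacon Capital LLC, giving 58% + 32% = 90%.
By parent–child attribution (R1), Jonas Kowalski is treated as also owning Marco Kowalski's interest in Cobalt Energy Co, giving 14% + 52% = 66%.
Chain via Slate Realty LP (R3): 77% × 19% = 14.63% of Orion Industries Corp.
Chain via Beacon Capital LLC (R3): 90% × 31% = 27.9% of Orion Industries Corp.
Chain via Cobalt Energy Co. (R3): 66% × 33% = 21.78% of Orion Industries Corp.
Aggregating (R2): 14.63% + 27.9% + 21.78% = 64.31%.

64.31%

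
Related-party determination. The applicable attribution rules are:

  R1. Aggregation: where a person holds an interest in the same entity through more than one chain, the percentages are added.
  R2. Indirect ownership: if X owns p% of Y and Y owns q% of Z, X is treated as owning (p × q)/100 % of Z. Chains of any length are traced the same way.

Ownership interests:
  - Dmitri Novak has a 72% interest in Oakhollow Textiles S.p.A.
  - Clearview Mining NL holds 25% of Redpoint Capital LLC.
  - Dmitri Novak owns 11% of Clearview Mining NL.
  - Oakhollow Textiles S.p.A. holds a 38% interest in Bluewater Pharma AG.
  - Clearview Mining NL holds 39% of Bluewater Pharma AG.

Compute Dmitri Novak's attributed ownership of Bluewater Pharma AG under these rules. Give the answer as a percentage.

31.65%

Chain via Clearview Mining NL (R2): 11% × 39% = 4.29% of Bluewater Pharma AG.
Chain via Oakhollow Textiles S.p.A. (R2): 72% × 38% = 27.36% of Bluewater Pharma AG.
Aggregating (R1): 4.29% + 27.36% = 31.65%.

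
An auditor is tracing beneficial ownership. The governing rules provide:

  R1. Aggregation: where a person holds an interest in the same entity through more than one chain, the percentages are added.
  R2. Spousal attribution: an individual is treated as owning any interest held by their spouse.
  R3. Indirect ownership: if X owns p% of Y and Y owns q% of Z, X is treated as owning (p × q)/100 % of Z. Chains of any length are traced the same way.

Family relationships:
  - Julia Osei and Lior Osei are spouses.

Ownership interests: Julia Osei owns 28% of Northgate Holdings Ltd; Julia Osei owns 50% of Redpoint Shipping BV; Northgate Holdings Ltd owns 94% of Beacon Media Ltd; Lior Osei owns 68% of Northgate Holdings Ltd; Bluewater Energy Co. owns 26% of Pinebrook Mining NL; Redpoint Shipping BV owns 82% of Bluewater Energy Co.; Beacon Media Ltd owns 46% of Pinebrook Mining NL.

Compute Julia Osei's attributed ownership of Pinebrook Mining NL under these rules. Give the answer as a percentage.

By spousal attribution (R2), Julia Osei is treated as also owning Lior Osei's interest in Northgate Holdings Ltd, giving 28% + 68% = 96%.
Chain via Northgate Holdings Ltd → Beacon Media Ltd (R3): 96% × 94% × 46% = 41.5104% of Pinebrook Mining NL.
Chain via Redpoint Shipping BV → Bluewater Energy Co. (R3): 50% × 82% × 26% = 10.66% of Pinebrook Mining NL.
Aggregating (R1): 41.5104% + 10.66% = 52.1704%.

52.1704%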